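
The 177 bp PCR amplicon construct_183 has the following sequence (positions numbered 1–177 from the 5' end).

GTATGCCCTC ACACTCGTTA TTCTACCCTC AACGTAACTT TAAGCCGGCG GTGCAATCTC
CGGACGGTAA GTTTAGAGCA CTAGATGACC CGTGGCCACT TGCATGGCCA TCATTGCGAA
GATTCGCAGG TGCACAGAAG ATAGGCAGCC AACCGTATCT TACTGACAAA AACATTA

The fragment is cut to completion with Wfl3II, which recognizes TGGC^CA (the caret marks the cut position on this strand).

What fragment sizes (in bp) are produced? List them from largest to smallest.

Wfl3II sites (TGGCCA) start at positions 93, 105.
Wfl3II cuts after base 4 of each site, so after positions 96, 108.
Linear molecule, 2 cuts → 3 fragments:
  1–96 → 96 bp
  97–108 → 12 bp
  109–177 → 69 bp
Sorted largest to smallest: 96, 69, 12 bp.

96, 69, 12 bp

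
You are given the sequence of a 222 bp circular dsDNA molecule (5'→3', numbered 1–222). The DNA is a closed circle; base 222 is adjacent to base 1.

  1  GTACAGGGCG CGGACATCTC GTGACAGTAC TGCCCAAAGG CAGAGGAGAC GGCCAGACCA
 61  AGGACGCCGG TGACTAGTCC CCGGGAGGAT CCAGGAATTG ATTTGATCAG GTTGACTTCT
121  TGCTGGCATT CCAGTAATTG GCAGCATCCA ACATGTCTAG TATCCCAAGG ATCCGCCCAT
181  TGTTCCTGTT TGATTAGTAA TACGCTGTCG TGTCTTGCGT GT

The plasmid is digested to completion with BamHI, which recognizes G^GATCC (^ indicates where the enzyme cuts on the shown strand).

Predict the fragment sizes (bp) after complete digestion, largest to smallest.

BamHI sites (GGATCC) start at positions 87, 169.
BamHI cuts after the first base of each site, so after positions 87, 169.
Circular molecule, 2 cuts → 2 fragments:
  88–169 → 82 bp
  170–222 then 1–87 → 53 + 87 = 140 bp
Sorted largest to smallest: 140, 82 bp.

140, 82 bp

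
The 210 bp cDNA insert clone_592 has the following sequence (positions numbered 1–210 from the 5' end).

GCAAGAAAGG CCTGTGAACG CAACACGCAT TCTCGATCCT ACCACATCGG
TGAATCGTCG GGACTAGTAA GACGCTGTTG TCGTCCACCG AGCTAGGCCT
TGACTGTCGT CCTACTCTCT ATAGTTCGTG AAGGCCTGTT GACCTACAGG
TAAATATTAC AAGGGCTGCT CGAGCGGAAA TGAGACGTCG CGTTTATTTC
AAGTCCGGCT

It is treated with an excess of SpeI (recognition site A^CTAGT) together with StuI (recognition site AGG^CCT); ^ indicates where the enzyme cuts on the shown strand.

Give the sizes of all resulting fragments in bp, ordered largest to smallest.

The SpeI site (ACTAGT) starts at position 63.
SpeI cuts after the first base of each site, so after position 63.
StuI sites (AGGCCT) start at positions 8, 95, 132.
StuI cuts after base 3 of each site, so after positions 10, 97, 134.
Combined cut positions: 10, 63, 97, 134.
Linear molecule, 4 cuts → 5 fragments:
  1–10 → 10 bp
  11–63 → 53 bp
  64–97 → 34 bp
  98–134 → 37 bp
  135–210 → 76 bp
Sorted largest to smallest: 76, 53, 37, 34, 10 bp.

76, 53, 37, 34, 10 bp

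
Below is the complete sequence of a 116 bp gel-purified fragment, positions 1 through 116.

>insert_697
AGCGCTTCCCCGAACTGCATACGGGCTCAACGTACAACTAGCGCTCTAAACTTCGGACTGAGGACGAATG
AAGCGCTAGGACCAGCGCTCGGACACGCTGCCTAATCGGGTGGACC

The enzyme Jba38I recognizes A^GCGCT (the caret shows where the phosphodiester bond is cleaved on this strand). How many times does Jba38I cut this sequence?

4

AGCGCT occurs starting at positions 1, 40, 72, 84.
Jba38I cuts at 4 sites.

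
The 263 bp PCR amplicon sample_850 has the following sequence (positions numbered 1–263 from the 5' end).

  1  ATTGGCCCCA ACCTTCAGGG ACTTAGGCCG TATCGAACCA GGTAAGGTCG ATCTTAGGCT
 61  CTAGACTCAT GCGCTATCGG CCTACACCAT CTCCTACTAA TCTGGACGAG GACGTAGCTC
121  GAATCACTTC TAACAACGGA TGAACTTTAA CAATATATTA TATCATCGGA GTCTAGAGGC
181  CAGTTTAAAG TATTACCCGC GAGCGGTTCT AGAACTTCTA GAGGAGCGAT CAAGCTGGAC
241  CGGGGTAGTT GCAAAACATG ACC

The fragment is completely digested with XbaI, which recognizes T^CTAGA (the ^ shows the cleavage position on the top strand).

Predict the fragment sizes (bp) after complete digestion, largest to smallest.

XbaI sites (TCTAGA) start at positions 60, 172, 208, 217.
XbaI cuts after the first base of each site, so after positions 60, 172, 208, 217.
Linear molecule, 4 cuts → 5 fragments:
  1–60 → 60 bp
  61–172 → 112 bp
  173–208 → 36 bp
  209–217 → 9 bp
  218–263 → 46 bp
Sorted largest to smallest: 112, 60, 46, 36, 9 bp.

112, 60, 46, 36, 9 bp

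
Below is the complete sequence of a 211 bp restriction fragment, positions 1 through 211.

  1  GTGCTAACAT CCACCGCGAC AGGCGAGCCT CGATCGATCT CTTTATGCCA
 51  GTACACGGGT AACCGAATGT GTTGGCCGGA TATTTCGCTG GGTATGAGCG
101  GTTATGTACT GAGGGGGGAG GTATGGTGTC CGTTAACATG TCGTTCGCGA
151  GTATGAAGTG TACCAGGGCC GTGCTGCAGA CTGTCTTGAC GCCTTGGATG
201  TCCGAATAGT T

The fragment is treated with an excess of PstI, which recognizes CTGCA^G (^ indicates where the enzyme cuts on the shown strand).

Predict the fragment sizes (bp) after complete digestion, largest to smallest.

178, 33 bp

The PstI site (CTGCAG) starts at position 174.
PstI cuts after base 5 of each site (before the last base), so after position 178.
Linear molecule, 1 cut → 2 fragments:
  1–178 → 178 bp
  179–211 → 33 bp
Sorted largest to smallest: 178, 33 bp.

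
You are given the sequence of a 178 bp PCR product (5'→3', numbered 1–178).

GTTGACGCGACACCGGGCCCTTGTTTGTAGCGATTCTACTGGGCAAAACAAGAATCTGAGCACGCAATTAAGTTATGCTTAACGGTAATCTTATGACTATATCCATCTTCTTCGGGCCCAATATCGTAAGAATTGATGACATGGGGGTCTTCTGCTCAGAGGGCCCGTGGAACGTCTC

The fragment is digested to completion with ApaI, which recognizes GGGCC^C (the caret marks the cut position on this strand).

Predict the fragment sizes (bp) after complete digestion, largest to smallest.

99, 47, 19, 13 bp

ApaI sites (GGGCCC) start at positions 15, 114, 161.
ApaI cuts after base 5 of each site (before the last base), so after positions 19, 118, 165.
Linear molecule, 3 cuts → 4 fragments:
  1–19 → 19 bp
  20–118 → 99 bp
  119–165 → 47 bp
  166–178 → 13 bp
Sorted largest to smallest: 99, 47, 19, 13 bp.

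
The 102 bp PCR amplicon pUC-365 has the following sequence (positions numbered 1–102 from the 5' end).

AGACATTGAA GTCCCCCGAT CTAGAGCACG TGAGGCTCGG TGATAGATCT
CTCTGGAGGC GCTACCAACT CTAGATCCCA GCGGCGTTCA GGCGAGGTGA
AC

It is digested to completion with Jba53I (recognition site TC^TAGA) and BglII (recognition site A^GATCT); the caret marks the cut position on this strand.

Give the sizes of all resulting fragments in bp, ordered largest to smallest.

31, 26, 24, 21 bp

Jba53I sites (TCTAGA) start at positions 20, 70.
Jba53I cuts after base 2 of each site, so after positions 21, 71.
The BglII site (AGATCT) starts at position 45.
BglII cuts after the first base of each site, so after position 45.
Combined cut positions: 21, 45, 71.
Linear molecule, 3 cuts → 4 fragments:
  1–21 → 21 bp
  22–45 → 24 bp
  46–71 → 26 bp
  72–102 → 31 bp
Sorted largest to smallest: 31, 26, 24, 21 bp.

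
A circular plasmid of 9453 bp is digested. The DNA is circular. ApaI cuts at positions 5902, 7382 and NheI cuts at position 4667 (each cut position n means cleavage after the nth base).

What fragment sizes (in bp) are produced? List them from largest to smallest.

6738, 1480, 1235 bp

Combined cut positions (sorted): 4667, 5902, 7382.
Circular molecule, 3 cuts → 3 fragments:
  5902 − 4667 = 1235 bp
  7382 − 5902 = 1480 bp
  wrap: 9453 − 7382 + 4667 = 6738 bp
Sorted largest to smallest: 6738, 1480, 1235 bp.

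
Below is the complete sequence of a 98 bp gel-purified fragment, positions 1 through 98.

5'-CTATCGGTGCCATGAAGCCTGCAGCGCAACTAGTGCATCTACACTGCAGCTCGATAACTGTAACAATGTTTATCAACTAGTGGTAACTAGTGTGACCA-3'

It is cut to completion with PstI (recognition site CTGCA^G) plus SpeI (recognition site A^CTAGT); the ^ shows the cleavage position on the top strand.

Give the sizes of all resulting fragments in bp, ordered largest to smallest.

PstI sites (CTGCAG) start at positions 19, 44.
PstI cuts after base 5 of each site (before the last base), so after positions 23, 48.
SpeI sites (ACTAGT) start at positions 29, 76, 86.
SpeI cuts after the first base of each site, so after positions 29, 76, 86.
Combined cut positions: 23, 29, 48, 76, 86.
Linear molecule, 5 cuts → 6 fragments:
  1–23 → 23 bp
  24–29 → 6 bp
  30–48 → 19 bp
  49–76 → 28 bp
  77–86 → 10 bp
  87–98 → 12 bp
Sorted largest to smallest: 28, 23, 19, 12, 10, 6 bp.

28, 23, 19, 12, 10, 6 bp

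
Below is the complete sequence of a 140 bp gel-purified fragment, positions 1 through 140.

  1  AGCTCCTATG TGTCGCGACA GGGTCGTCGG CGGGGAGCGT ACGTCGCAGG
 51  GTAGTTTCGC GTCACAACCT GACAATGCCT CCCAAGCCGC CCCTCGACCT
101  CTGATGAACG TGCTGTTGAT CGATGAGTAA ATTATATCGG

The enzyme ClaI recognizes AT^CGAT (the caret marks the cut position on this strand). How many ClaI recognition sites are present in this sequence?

1

ATCGAT occurs starting at position 119.
ClaI cuts at 1 site.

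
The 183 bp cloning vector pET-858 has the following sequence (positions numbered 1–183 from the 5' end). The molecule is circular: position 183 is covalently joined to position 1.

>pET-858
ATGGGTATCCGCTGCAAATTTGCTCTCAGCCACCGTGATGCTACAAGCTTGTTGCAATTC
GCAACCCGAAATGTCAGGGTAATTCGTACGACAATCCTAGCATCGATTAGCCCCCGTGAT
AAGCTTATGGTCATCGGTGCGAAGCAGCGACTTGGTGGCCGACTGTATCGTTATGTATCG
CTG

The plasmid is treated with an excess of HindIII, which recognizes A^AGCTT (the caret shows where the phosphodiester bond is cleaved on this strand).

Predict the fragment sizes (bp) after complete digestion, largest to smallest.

HindIII sites (AAGCTT) start at positions 45, 121.
HindIII cuts after the first base of each site, so after positions 45, 121.
Circular molecule, 2 cuts → 2 fragments:
  46–121 → 76 bp
  122–183 then 1–45 → 62 + 45 = 107 bp
Sorted largest to smallest: 107, 76 bp.

107, 76 bp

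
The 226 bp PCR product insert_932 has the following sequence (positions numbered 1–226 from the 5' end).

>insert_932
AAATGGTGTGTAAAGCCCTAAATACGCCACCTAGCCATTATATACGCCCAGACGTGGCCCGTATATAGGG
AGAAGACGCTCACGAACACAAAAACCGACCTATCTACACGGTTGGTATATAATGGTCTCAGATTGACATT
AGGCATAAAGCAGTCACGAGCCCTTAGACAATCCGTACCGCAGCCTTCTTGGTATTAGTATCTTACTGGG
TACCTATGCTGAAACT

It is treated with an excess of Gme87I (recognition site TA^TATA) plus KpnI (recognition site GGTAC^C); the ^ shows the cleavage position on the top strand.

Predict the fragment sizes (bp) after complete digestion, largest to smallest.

96, 54, 40, 23, 13 bp

Gme87I sites (TATATA) start at positions 39, 62, 116.
Gme87I cuts after base 2 of each site, so after positions 40, 63, 117.
The KpnI site (GGTACC) starts at position 209.
KpnI cuts after base 5 of each site (before the last base), so after position 213.
Combined cut positions: 40, 63, 117, 213.
Linear molecule, 4 cuts → 5 fragments:
  1–40 → 40 bp
  41–63 → 23 bp
  64–117 → 54 bp
  118–213 → 96 bp
  214–226 → 13 bp
Sorted largest to smallest: 96, 54, 40, 23, 13 bp.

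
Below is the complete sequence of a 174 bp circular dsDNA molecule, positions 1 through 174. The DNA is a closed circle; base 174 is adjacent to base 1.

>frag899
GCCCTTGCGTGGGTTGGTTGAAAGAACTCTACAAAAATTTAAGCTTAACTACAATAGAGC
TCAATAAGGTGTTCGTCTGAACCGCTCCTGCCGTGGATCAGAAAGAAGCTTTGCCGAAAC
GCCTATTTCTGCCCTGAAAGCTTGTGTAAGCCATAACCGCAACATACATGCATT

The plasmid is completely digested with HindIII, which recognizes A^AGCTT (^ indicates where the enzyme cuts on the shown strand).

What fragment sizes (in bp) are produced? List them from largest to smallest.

HindIII sites (AAGCTT) start at positions 41, 106, 138.
HindIII cuts after the first base of each site, so after positions 41, 106, 138.
Circular molecule, 3 cuts → 3 fragments:
  42–106 → 65 bp
  107–138 → 32 bp
  139–174 then 1–41 → 36 + 41 = 77 bp
Sorted largest to smallest: 77, 65, 32 bp.

77, 65, 32 bp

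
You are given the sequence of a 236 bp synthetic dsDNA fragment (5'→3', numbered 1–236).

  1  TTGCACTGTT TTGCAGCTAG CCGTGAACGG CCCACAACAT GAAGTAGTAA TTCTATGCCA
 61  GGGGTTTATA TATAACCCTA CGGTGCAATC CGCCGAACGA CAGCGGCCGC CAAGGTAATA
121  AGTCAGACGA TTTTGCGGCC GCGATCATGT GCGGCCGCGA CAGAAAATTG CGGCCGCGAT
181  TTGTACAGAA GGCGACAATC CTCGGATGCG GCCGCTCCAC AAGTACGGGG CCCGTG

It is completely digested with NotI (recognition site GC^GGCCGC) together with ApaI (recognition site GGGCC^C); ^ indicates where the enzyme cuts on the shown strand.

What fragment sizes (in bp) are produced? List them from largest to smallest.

104, 38, 32, 23, 19, 16, 4 bp

NotI sites (GCGGCCGC) start at positions 103, 135, 151, 170, 208.
NotI cuts after base 2 of each site, so after positions 104, 136, 152, 171, 209.
The ApaI site (GGGCCC) starts at position 228.
ApaI cuts after base 5 of each site (before the last base), so after position 232.
Combined cut positions: 104, 136, 152, 171, 209, 232.
Linear molecule, 6 cuts → 7 fragments:
  1–104 → 104 bp
  105–136 → 32 bp
  137–152 → 16 bp
  153–171 → 19 bp
  172–209 → 38 bp
  210–232 → 23 bp
  233–236 → 4 bp
Sorted largest to smallest: 104, 38, 32, 23, 19, 16, 4 bp.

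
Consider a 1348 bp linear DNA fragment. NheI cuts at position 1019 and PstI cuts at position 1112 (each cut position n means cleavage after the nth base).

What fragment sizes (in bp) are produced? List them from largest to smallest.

Combined cut positions (sorted): 1019, 1112.
Linear molecule, 2 cuts → 3 fragments:
  1019 − 0 = 1019 bp
  1112 − 1019 = 93 bp
  1348 − 1112 = 236 bp
Sorted largest to smallest: 1019, 236, 93 bp.

1019, 236, 93 bp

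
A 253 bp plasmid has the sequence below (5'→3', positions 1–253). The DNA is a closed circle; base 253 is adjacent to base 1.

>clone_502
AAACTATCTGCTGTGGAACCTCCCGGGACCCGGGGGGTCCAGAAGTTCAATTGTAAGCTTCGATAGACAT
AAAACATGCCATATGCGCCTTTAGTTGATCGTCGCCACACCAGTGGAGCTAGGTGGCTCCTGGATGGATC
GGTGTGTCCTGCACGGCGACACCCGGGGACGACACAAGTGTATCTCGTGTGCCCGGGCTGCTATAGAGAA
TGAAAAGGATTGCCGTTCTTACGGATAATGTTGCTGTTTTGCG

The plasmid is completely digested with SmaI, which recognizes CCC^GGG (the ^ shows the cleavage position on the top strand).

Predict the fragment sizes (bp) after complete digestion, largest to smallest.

SmaI sites (CCCGGG) start at positions 22, 29, 162, 192.
SmaI cuts after base 3 of each site, so after positions 24, 31, 164, 194.
Circular molecule, 4 cuts → 4 fragments:
  25–31 → 7 bp
  32–164 → 133 bp
  165–194 → 30 bp
  195–253 then 1–24 → 59 + 24 = 83 bp
Sorted largest to smallest: 133, 83, 30, 7 bp.

133, 83, 30, 7 bp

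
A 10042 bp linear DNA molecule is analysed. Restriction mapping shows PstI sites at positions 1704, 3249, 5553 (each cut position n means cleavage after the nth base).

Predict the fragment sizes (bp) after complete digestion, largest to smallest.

Linear molecule, 3 cuts → 4 fragments:
  1704 − 0 = 1704 bp
  3249 − 1704 = 1545 bp
  5553 − 3249 = 2304 bp
  10042 − 5553 = 4489 bp
Sorted largest to smallest: 4489, 2304, 1704, 1545 bp.

4489, 2304, 1704, 1545 bp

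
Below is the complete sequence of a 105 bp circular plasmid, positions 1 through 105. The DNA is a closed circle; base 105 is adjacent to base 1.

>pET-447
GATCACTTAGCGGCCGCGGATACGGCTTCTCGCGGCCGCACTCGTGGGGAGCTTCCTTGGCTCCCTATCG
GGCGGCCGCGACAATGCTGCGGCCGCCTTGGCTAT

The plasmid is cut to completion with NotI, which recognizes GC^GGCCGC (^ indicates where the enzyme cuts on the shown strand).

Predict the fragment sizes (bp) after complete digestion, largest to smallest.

NotI sites (GCGGCCGC) start at positions 10, 32, 72, 89.
NotI cuts after base 2 of each site, so after positions 11, 33, 73, 90.
Circular molecule, 4 cuts → 4 fragments:
  12–33 → 22 bp
  34–73 → 40 bp
  74–90 → 17 bp
  91–105 then 1–11 → 15 + 11 = 26 bp
Sorted largest to smallest: 40, 26, 22, 17 bp.

40, 26, 22, 17 bp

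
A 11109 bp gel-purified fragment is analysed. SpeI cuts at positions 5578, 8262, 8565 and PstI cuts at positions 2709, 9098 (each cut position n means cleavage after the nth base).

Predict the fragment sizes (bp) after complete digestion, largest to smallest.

2869, 2709, 2684, 2011, 533, 303 bp

Combined cut positions (sorted): 2709, 5578, 8262, 8565, 9098.
Linear molecule, 5 cuts → 6 fragments:
  2709 − 0 = 2709 bp
  5578 − 2709 = 2869 bp
  8262 − 5578 = 2684 bp
  8565 − 8262 = 303 bp
  9098 − 8565 = 533 bp
  11109 − 9098 = 2011 bp
Sorted largest to smallest: 2869, 2709, 2684, 2011, 533, 303 bp.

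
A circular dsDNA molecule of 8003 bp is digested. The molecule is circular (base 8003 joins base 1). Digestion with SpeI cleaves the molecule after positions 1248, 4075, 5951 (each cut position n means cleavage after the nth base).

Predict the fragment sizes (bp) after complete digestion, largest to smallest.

Circular molecule, 3 cuts → 3 fragments:
  4075 − 1248 = 2827 bp
  5951 − 4075 = 1876 bp
  wrap: 8003 − 5951 + 1248 = 3300 bp
Sorted largest to smallest: 3300, 2827, 1876 bp.

3300, 2827, 1876 bp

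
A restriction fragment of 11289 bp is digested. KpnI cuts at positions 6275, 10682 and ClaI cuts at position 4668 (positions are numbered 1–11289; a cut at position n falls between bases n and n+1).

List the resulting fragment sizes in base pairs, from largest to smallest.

4668, 4407, 1607, 607 bp

Combined cut positions (sorted): 4668, 6275, 10682.
Linear molecule, 3 cuts → 4 fragments:
  4668 − 0 = 4668 bp
  6275 − 4668 = 1607 bp
  10682 − 6275 = 4407 bp
  11289 − 10682 = 607 bp
Sorted largest to smallest: 4668, 4407, 1607, 607 bp.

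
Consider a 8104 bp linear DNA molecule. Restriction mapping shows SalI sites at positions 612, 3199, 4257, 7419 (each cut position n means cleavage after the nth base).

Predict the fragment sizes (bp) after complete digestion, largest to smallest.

Linear molecule, 4 cuts → 5 fragments:
  612 − 0 = 612 bp
  3199 − 612 = 2587 bp
  4257 − 3199 = 1058 bp
  7419 − 4257 = 3162 bp
  8104 − 7419 = 685 bp
Sorted largest to smallest: 3162, 2587, 1058, 685, 612 bp.

3162, 2587, 1058, 685, 612 bp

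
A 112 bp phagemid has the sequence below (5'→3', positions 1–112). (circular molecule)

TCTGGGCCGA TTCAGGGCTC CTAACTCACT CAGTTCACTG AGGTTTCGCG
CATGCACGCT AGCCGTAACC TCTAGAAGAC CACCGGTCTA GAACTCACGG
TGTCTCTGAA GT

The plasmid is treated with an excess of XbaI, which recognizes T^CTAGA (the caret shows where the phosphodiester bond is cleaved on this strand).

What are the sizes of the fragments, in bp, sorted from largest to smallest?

96, 16 bp

XbaI sites (TCTAGA) start at positions 71, 87.
XbaI cuts after the first base of each site, so after positions 71, 87.
Circular molecule, 2 cuts → 2 fragments:
  72–87 → 16 bp
  88–112 then 1–71 → 25 + 71 = 96 bp
Sorted largest to smallest: 96, 16 bp.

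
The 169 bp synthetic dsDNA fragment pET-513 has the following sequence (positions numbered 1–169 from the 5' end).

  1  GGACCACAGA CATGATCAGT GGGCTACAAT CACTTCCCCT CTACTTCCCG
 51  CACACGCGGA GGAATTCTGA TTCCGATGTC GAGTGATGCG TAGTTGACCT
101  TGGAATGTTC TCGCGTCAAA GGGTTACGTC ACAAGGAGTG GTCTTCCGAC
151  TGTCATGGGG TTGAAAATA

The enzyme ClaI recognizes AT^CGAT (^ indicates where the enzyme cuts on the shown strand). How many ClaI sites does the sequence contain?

0

No occurrence of ATCGAT is present in the sequence.
ClaI does not cut: 0 sites.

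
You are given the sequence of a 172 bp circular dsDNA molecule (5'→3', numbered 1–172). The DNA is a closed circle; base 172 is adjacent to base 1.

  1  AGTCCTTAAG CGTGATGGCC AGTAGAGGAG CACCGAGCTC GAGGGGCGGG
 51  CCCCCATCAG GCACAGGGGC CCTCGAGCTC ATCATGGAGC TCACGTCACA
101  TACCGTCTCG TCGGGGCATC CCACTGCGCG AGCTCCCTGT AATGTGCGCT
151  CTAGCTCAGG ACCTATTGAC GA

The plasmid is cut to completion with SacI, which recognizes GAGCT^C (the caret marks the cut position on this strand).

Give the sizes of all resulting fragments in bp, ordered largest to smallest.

77, 43, 40, 12 bp

SacI sites (GAGCTC) start at positions 35, 75, 87, 130.
SacI cuts after base 5 of each site (before the last base), so after positions 39, 79, 91, 134.
Circular molecule, 4 cuts → 4 fragments:
  40–79 → 40 bp
  80–91 → 12 bp
  92–134 → 43 bp
  135–172 then 1–39 → 38 + 39 = 77 bp
Sorted largest to smallest: 77, 43, 40, 12 bp.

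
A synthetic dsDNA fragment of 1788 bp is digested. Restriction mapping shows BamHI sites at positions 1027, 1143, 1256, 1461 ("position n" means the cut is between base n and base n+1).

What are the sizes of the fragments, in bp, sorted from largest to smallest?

Linear molecule, 4 cuts → 5 fragments:
  1027 − 0 = 1027 bp
  1143 − 1027 = 116 bp
  1256 − 1143 = 113 bp
  1461 − 1256 = 205 bp
  1788 − 1461 = 327 bp
Sorted largest to smallest: 1027, 327, 205, 116, 113 bp.

1027, 327, 205, 116, 113 bp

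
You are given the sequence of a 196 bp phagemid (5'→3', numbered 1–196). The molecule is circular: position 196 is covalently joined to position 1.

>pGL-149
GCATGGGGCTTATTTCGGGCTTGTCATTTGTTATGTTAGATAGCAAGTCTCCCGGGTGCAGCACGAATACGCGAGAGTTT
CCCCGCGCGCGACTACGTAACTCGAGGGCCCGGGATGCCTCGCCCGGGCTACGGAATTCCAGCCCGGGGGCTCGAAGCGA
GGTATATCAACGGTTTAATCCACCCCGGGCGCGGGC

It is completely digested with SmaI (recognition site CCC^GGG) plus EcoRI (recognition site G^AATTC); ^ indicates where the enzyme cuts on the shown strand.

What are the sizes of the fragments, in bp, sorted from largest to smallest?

SmaI sites (CCCGGG) start at positions 51, 109, 123, 143, 184.
SmaI cuts after base 3 of each site, so after positions 53, 111, 125, 145, 186.
The EcoRI site (GAATTC) starts at position 134.
EcoRI cuts after the first base of each site, so after position 134.
Combined cut positions: 53, 111, 125, 134, 145, 186.
Circular molecule, 6 cuts → 6 fragments:
  54–111 → 58 bp
  112–125 → 14 bp
  126–134 → 9 bp
  135–145 → 11 bp
  146–186 → 41 bp
  187–196 then 1–53 → 10 + 53 = 63 bp
Sorted largest to smallest: 63, 58, 41, 14, 11, 9 bp.

63, 58, 41, 14, 11, 9 bp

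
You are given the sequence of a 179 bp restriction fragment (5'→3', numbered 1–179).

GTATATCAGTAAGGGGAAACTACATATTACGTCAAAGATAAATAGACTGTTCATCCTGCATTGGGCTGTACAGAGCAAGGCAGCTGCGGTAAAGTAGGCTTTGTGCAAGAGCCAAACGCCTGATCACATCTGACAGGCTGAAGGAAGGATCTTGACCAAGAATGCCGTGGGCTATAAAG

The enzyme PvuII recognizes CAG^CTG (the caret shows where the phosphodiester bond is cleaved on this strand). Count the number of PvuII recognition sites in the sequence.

1

CAGCTG occurs starting at position 81.
PvuII cuts at 1 site.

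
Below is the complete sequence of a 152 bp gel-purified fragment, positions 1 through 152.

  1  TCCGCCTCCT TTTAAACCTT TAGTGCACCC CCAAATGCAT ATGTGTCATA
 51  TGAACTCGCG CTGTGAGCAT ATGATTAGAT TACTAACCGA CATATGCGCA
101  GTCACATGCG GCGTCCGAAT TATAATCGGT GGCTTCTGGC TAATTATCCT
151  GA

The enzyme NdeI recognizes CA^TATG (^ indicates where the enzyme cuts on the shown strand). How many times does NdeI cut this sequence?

CATATG occurs starting at positions 38, 47, 68, 91.
NdeI cuts at 4 sites.

4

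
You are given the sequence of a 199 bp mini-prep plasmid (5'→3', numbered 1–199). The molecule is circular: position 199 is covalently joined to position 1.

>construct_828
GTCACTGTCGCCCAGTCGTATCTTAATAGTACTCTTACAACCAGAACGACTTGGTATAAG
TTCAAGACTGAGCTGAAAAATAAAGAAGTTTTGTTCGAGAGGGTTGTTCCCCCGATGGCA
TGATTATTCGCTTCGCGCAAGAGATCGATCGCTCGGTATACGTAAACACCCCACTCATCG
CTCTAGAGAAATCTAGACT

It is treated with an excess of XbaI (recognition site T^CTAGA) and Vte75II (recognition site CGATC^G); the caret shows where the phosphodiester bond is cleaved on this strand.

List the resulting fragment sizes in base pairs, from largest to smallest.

157, 32, 10 bp

XbaI sites (TCTAGA) start at positions 182, 192.
XbaI cuts after the first base of each site, so after positions 182, 192.
The Vte75II site (CGATCG) starts at position 146.
Vte75II cuts after base 5 of each site (before the last base), so after position 150.
Combined cut positions: 150, 182, 192.
Circular molecule, 3 cuts → 3 fragments:
  151–182 → 32 bp
  183–192 → 10 bp
  193–199 then 1–150 → 7 + 150 = 157 bp
Sorted largest to smallest: 157, 32, 10 bp.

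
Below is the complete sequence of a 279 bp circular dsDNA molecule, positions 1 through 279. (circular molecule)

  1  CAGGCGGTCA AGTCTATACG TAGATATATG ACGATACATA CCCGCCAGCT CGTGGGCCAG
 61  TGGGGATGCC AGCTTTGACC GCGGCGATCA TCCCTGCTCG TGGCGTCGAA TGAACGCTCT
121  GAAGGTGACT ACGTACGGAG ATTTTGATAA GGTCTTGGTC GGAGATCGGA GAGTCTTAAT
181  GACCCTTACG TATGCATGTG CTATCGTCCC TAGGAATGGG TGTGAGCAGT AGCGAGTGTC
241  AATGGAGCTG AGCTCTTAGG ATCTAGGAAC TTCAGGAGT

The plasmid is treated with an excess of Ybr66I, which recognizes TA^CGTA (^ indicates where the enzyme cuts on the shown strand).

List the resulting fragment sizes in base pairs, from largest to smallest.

Ybr66I sites (TACGTA) start at positions 17, 130, 187.
Ybr66I cuts after base 2 of each site, so after positions 18, 131, 188.
Circular molecule, 3 cuts → 3 fragments:
  19–131 → 113 bp
  132–188 → 57 bp
  189–279 then 1–18 → 91 + 18 = 109 bp
Sorted largest to smallest: 113, 109, 57 bp.

113, 109, 57 bp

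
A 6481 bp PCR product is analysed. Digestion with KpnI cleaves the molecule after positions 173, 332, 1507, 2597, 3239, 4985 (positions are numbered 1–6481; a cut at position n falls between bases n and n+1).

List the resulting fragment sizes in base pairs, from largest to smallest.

Linear molecule, 6 cuts → 7 fragments:
  173 − 0 = 173 bp
  332 − 173 = 159 bp
  1507 − 332 = 1175 bp
  2597 − 1507 = 1090 bp
  3239 − 2597 = 642 bp
  4985 − 3239 = 1746 bp
  6481 − 4985 = 1496 bp
Sorted largest to smallest: 1746, 1496, 1175, 1090, 642, 173, 159 bp.

1746, 1496, 1175, 1090, 642, 173, 159 bp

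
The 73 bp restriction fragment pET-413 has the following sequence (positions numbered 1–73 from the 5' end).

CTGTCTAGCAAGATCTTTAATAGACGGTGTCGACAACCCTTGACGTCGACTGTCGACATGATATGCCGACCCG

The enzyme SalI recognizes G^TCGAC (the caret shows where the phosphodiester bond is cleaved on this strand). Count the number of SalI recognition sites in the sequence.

GTCGAC occurs starting at positions 29, 45, 52.
SalI cuts at 3 sites.

3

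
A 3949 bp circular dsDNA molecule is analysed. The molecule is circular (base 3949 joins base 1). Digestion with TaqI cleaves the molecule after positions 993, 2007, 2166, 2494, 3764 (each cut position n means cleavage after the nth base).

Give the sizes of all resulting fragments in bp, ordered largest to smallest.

Circular molecule, 5 cuts → 5 fragments:
  2007 − 993 = 1014 bp
  2166 − 2007 = 159 bp
  2494 − 2166 = 328 bp
  3764 − 2494 = 1270 bp
  wrap: 3949 − 3764 + 993 = 1178 bp
Sorted largest to smallest: 1270, 1178, 1014, 328, 159 bp.

1270, 1178, 1014, 328, 159 bp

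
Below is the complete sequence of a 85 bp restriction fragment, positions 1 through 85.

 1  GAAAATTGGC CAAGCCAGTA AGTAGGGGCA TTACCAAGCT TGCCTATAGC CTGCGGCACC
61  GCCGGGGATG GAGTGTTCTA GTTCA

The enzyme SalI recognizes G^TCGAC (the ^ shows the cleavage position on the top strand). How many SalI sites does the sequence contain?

0

No occurrence of GTCGAC is present in the sequence.
SalI does not cut: 0 sites.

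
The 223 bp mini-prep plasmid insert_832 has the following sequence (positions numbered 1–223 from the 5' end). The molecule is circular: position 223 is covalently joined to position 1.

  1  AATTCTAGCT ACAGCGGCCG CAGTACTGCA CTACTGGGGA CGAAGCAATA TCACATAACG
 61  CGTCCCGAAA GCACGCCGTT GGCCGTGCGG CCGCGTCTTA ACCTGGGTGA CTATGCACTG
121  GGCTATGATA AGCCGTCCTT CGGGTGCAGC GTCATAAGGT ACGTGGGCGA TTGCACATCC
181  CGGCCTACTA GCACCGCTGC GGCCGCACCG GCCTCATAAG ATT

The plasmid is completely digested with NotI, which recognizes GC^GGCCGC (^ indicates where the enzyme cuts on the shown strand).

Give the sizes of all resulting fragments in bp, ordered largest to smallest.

112, 73, 38 bp

NotI sites (GCGGCCGC) start at positions 14, 87, 199.
NotI cuts after base 2 of each site, so after positions 15, 88, 200.
Circular molecule, 3 cuts → 3 fragments:
  16–88 → 73 bp
  89–200 → 112 bp
  201–223 then 1–15 → 23 + 15 = 38 bp
Sorted largest to smallest: 112, 73, 38 bp.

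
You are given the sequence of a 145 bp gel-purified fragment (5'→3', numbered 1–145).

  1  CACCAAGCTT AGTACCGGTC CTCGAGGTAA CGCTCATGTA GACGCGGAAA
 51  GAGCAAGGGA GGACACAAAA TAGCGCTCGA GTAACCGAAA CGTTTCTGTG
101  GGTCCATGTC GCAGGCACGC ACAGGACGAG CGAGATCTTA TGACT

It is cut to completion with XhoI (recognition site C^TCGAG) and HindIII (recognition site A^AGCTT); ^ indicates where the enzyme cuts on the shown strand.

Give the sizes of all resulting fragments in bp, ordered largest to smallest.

69, 55, 16, 5 bp

XhoI sites (CTCGAG) start at positions 21, 76.
XhoI cuts after the first base of each site, so after positions 21, 76.
The HindIII site (AAGCTT) starts at position 5.
HindIII cuts after the first base of each site, so after position 5.
Combined cut positions: 5, 21, 76.
Linear molecule, 3 cuts → 4 fragments:
  1–5 → 5 bp
  6–21 → 16 bp
  22–76 → 55 bp
  77–145 → 69 bp
Sorted largest to smallest: 69, 55, 16, 5 bp.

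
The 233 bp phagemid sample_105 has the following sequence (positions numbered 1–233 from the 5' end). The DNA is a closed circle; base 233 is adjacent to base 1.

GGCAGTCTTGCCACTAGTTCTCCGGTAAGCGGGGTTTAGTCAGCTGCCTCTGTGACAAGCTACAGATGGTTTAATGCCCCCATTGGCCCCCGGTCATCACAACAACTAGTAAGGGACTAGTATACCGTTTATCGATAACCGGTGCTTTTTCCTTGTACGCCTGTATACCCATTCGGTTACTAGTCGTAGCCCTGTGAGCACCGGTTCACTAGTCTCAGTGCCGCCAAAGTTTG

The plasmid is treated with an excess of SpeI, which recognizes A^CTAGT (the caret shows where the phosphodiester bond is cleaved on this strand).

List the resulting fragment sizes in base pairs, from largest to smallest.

SpeI sites (ACTAGT) start at positions 13, 105, 116, 179, 208.
SpeI cuts after the first base of each site, so after positions 13, 105, 116, 179, 208.
Circular molecule, 5 cuts → 5 fragments:
  14–105 → 92 bp
  106–116 → 11 bp
  117–179 → 63 bp
  180–208 → 29 bp
  209–233 then 1–13 → 25 + 13 = 38 bp
Sorted largest to smallest: 92, 63, 38, 29, 11 bp.

92, 63, 38, 29, 11 bp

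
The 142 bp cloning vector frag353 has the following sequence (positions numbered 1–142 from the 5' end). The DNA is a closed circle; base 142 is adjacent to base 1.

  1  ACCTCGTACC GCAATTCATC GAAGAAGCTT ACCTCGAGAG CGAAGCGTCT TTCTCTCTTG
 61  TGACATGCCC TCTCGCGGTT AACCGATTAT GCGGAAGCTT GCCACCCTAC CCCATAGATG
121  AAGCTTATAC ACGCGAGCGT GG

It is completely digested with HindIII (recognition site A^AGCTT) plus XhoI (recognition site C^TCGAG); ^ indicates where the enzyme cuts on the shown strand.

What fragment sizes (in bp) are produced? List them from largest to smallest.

62, 46, 26, 8 bp

HindIII sites (AAGCTT) start at positions 25, 95, 121.
HindIII cuts after the first base of each site, so after positions 25, 95, 121.
The XhoI site (CTCGAG) starts at position 33.
XhoI cuts after the first base of each site, so after position 33.
Combined cut positions: 25, 33, 95, 121.
Circular molecule, 4 cuts → 4 fragments:
  26–33 → 8 bp
  34–95 → 62 bp
  96–121 → 26 bp
  122–142 then 1–25 → 21 + 25 = 46 bp
Sorted largest to smallest: 62, 46, 26, 8 bp.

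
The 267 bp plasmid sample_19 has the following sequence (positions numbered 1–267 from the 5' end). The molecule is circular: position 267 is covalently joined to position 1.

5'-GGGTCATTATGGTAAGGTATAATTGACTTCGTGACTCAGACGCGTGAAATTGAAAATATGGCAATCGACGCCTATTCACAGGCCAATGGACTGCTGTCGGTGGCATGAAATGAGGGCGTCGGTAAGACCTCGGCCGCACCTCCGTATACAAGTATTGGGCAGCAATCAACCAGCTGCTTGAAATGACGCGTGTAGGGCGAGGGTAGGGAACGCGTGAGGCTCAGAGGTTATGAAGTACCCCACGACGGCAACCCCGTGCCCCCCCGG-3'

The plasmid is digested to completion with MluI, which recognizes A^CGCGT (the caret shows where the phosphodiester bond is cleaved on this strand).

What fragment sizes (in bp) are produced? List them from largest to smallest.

MluI sites (ACGCGT) start at positions 40, 186, 210.
MluI cuts after the first base of each site, so after positions 40, 186, 210.
Circular molecule, 3 cuts → 3 fragments:
  41–186 → 146 bp
  187–210 → 24 bp
  211–267 then 1–40 → 57 + 40 = 97 bp
Sorted largest to smallest: 146, 97, 24 bp.

146, 97, 24 bp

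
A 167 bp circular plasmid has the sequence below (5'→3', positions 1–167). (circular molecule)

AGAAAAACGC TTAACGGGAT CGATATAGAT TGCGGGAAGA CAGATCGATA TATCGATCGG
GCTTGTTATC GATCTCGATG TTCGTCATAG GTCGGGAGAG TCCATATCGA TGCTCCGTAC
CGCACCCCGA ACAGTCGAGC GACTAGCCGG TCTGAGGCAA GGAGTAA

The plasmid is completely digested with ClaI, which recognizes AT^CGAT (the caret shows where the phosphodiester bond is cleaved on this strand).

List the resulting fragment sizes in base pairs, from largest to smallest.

80, 38, 25, 16, 8 bp

ClaI sites (ATCGAT) start at positions 19, 44, 52, 68, 106.
ClaI cuts after base 2 of each site, so after positions 20, 45, 53, 69, 107.
Circular molecule, 5 cuts → 5 fragments:
  21–45 → 25 bp
  46–53 → 8 bp
  54–69 → 16 bp
  70–107 → 38 bp
  108–167 then 1–20 → 60 + 20 = 80 bp
Sorted largest to smallest: 80, 38, 25, 16, 8 bp.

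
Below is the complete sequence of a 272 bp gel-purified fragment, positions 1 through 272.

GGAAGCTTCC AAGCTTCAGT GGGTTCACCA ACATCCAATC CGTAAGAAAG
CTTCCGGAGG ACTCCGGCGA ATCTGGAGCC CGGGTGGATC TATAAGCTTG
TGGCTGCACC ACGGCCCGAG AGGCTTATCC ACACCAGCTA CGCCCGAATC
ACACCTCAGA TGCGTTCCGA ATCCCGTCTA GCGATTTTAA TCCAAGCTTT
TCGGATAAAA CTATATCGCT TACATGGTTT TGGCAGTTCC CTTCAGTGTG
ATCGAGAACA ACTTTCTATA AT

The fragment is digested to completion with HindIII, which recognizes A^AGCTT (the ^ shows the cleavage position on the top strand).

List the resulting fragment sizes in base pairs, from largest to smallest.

HindIII sites (AAGCTT) start at positions 3, 11, 48, 94, 194.
HindIII cuts after the first base of each site, so after positions 3, 11, 48, 94, 194.
Linear molecule, 5 cuts → 6 fragments:
  1–3 → 3 bp
  4–11 → 8 bp
  12–48 → 37 bp
  49–94 → 46 bp
  95–194 → 100 bp
  195–272 → 78 bp
Sorted largest to smallest: 100, 78, 46, 37, 8, 3 bp.

100, 78, 46, 37, 8, 3 bp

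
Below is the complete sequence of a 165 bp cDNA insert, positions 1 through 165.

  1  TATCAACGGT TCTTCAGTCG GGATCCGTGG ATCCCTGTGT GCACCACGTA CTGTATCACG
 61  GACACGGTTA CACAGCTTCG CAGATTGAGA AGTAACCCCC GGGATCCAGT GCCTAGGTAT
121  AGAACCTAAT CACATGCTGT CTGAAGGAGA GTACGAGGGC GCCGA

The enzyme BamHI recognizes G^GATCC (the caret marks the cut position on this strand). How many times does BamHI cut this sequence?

3

GGATCC occurs starting at positions 21, 29, 102.
BamHI cuts at 3 sites.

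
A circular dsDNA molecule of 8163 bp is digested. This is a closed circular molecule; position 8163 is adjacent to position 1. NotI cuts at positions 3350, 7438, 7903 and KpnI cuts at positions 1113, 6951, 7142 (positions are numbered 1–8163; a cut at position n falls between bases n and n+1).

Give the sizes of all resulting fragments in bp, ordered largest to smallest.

3601, 2237, 1373, 465, 296, 191 bp

Combined cut positions (sorted): 1113, 3350, 6951, 7142, 7438, 7903.
Circular molecule, 6 cuts → 6 fragments:
  3350 − 1113 = 2237 bp
  6951 − 3350 = 3601 bp
  7142 − 6951 = 191 bp
  7438 − 7142 = 296 bp
  7903 − 7438 = 465 bp
  wrap: 8163 − 7903 + 1113 = 1373 bp
Sorted largest to smallest: 3601, 2237, 1373, 465, 296, 191 bp.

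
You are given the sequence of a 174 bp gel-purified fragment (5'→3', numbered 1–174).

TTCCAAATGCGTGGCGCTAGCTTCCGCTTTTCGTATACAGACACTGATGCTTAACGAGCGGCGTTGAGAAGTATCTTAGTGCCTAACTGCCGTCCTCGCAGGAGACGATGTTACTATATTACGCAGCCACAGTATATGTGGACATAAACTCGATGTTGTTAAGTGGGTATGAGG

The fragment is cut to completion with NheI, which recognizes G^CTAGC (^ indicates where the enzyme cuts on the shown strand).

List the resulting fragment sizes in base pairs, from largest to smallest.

158, 16 bp

The NheI site (GCTAGC) starts at position 16.
NheI cuts after the first base of each site, so after position 16.
Linear molecule, 1 cut → 2 fragments:
  1–16 → 16 bp
  17–174 → 158 bp
Sorted largest to smallest: 158, 16 bp.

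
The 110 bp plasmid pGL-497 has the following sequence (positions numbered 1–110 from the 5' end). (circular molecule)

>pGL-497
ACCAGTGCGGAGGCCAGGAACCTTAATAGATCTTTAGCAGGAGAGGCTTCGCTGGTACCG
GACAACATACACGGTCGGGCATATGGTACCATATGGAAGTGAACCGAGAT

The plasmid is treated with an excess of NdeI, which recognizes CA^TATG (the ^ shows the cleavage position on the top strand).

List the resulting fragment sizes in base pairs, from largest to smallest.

NdeI sites (CATATG) start at positions 80, 90.
NdeI cuts after base 2 of each site, so after positions 81, 91.
Circular molecule, 2 cuts → 2 fragments:
  82–91 → 10 bp
  92–110 then 1–81 → 19 + 81 = 100 bp
Sorted largest to smallest: 100, 10 bp.

100, 10 bp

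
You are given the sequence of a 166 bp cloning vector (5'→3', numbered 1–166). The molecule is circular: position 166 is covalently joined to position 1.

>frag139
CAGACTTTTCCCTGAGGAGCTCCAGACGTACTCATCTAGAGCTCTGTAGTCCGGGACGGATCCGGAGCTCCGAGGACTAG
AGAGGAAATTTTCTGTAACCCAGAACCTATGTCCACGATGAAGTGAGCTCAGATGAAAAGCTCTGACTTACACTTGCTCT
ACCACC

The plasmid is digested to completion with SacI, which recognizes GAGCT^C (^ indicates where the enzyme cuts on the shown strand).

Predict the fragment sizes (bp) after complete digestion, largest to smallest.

SacI sites (GAGCTC) start at positions 17, 39, 65, 125.
SacI cuts after base 5 of each site (before the last base), so after positions 21, 43, 69, 129.
Circular molecule, 4 cuts → 4 fragments:
  22–43 → 22 bp
  44–69 → 26 bp
  70–129 → 60 bp
  130–166 then 1–21 → 37 + 21 = 58 bp
Sorted largest to smallest: 60, 58, 26, 22 bp.

60, 58, 26, 22 bp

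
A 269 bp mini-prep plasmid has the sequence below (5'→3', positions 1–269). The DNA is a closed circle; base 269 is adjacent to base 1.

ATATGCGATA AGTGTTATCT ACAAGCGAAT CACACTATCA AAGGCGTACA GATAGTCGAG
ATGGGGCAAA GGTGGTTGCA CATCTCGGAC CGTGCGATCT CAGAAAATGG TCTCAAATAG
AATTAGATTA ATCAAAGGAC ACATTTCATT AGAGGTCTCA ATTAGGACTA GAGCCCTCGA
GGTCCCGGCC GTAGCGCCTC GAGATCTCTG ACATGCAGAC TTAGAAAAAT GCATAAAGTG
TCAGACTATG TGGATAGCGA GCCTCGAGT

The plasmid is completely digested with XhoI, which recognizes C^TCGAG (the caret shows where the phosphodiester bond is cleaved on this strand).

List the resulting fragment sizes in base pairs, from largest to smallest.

XhoI sites (CTCGAG) start at positions 176, 198, 263.
XhoI cuts after the first base of each site, so after positions 176, 198, 263.
Circular molecule, 3 cuts → 3 fragments:
  177–198 → 22 bp
  199–263 → 65 bp
  264–269 then 1–176 → 6 + 176 = 182 bp
Sorted largest to smallest: 182, 65, 22 bp.

182, 65, 22 bp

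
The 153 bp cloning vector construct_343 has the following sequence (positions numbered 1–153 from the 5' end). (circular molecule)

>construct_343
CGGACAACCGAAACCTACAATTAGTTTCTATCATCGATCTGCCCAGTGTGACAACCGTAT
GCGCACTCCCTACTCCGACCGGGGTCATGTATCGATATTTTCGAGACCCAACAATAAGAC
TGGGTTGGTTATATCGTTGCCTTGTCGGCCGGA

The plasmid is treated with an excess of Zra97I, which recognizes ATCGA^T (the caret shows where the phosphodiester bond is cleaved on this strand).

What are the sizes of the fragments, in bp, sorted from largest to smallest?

Zra97I sites (ATCGAT) start at positions 33, 91.
Zra97I cuts after base 5 of each site (before the last base), so after positions 37, 95.
Circular molecule, 2 cuts → 2 fragments:
  38–95 → 58 bp
  96–153 then 1–37 → 58 + 37 = 95 bp
Sorted largest to smallest: 95, 58 bp.

95, 58 bp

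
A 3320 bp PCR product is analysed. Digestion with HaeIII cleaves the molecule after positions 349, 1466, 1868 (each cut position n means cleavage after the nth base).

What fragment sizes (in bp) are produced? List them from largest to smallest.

1452, 1117, 402, 349 bp

Linear molecule, 3 cuts → 4 fragments:
  349 − 0 = 349 bp
  1466 − 349 = 1117 bp
  1868 − 1466 = 402 bp
  3320 − 1868 = 1452 bp
Sorted largest to smallest: 1452, 1117, 402, 349 bp.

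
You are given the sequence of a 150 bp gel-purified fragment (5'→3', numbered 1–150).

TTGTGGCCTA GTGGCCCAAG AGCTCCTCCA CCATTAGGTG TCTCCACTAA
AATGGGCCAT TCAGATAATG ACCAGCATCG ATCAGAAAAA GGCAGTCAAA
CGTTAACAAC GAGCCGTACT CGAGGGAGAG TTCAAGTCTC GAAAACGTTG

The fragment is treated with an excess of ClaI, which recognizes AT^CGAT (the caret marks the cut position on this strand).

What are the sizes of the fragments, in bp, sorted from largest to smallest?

78, 72 bp

The ClaI site (ATCGAT) starts at position 77.
ClaI cuts after base 2 of each site, so after position 78.
Linear molecule, 1 cut → 2 fragments:
  1–78 → 78 bp
  79–150 → 72 bp
Sorted largest to smallest: 78, 72 bp.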